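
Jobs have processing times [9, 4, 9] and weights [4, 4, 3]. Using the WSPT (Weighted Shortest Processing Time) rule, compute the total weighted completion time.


Compute p/w ratios and sort ascending (WSPT): [(4, 4), (9, 4), (9, 3)]
Compute weighted completion times:
  Job (p=4,w=4): C=4, w*C=4*4=16
  Job (p=9,w=4): C=13, w*C=4*13=52
  Job (p=9,w=3): C=22, w*C=3*22=66
Total weighted completion time = 134

134


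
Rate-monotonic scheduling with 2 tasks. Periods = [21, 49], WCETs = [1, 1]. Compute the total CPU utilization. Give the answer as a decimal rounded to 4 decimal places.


Compute individual utilizations (exact fractions):
  Task 1: C/T = 1/21 (approx. 0.0476)
  Task 2: C/T = 1/49 (approx. 0.0204)
Total utilization U = 1/21 + 1/49 = 10/147
Rounded to 4 decimal places: U = 0.0680
RM (Liu & Layland) bound for 2 tasks = 0.828427; compare with U = 10/147 (approx. 0.068027)
U <= bound, so schedulable by RM sufficient condition.

0.0680


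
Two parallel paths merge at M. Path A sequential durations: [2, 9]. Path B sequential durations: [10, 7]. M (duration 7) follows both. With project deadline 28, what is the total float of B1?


Forward pass: ES(B1) = sum of predecessors on chain B = 0
EF = ES + duration = 0 + 10 = 10
Backward pass: LF(M) = deadline = 28; LS(M) = 28 - 7 = 21
LF(B1) = LS(M) - sum(successors on chain B) = 21 - 7 = 14
LS = LF - duration = 14 - 10 = 4
Total float = LS - ES = 4 - 0 = 4

4


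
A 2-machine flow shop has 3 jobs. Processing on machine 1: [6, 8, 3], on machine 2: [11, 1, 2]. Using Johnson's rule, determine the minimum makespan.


Apply Johnson's rule:
  Group 1 (a <= b): [(1, 6, 11)]
  Group 2 (a > b): [(3, 3, 2), (2, 8, 1)]
Optimal job order: [1, 3, 2]
Schedule:
  Job 1: M1 done at 6, M2 done at 17
  Job 3: M1 done at 9, M2 done at 19
  Job 2: M1 done at 17, M2 done at 20
Makespan = 20

20


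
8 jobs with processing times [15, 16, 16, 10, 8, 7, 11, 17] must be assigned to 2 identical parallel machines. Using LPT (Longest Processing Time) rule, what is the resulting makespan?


Sort jobs in decreasing order (LPT): [17, 16, 16, 15, 11, 10, 8, 7]
Assign each job to the least loaded machine:
  Machine 1: jobs [17, 15, 11, 7], load = 50
  Machine 2: jobs [16, 16, 10, 8], load = 50
Makespan = max load = 50

50


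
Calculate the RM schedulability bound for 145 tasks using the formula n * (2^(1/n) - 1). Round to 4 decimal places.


Compute 2^(1/145) = 1.0047917694
Subtract 1: 1.0047917694 - 1 = 0.0047917694
Multiply by n: 145 * 0.0047917694 = 0.6948065630
Round to 4 dp: 0.6948

0.6948


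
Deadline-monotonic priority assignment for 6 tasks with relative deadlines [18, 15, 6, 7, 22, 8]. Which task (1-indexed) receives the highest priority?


Sort tasks by relative deadline (ascending):
  Task 3: deadline = 6
  Task 4: deadline = 7
  Task 6: deadline = 8
  Task 2: deadline = 15
  Task 1: deadline = 18
  Task 5: deadline = 22
Priority order (highest first): [3, 4, 6, 2, 1, 5]
Highest priority task = 3

3


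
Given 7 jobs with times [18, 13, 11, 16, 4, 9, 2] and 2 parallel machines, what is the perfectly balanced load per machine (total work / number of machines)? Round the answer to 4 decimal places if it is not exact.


Total processing time = 18 + 13 + 11 + 16 + 4 + 9 + 2 = 73
Number of machines = 2
Ideal balanced load = 73 / 2 = 36.5

36.5


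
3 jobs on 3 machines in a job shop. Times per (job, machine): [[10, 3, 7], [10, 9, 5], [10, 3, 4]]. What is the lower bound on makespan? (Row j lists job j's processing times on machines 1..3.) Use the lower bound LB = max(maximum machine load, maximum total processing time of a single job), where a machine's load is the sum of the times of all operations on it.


Machine loads:
  Machine 1: 10 + 10 + 10 = 30
  Machine 2: 3 + 9 + 3 = 15
  Machine 3: 7 + 5 + 4 = 16
Max machine load = 30
Job totals:
  Job 1: 20
  Job 2: 24
  Job 3: 17
Max job total = 24
Lower bound = max(30, 24) = 30

30


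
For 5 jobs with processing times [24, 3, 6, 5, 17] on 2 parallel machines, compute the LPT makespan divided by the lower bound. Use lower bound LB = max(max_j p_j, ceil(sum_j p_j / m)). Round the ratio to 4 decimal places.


LPT order: [24, 17, 6, 5, 3]
Machine loads after assignment: [27, 28]
LPT makespan = 28
Lower bound = max(max_job, ceil(total/2)) = max(24, 28) = 28
Ratio = 28 / 28 = 1.0

1.0


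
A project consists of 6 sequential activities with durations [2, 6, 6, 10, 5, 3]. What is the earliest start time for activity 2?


Activity 2 starts after activities 1 through 1 complete.
Predecessor durations: [2]
ES = 2 = 2

2


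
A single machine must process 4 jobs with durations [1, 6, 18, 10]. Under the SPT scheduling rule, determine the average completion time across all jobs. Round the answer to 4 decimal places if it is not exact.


Sort jobs by processing time (SPT order): [1, 6, 10, 18]
Compute completion times sequentially:
  Job 1: processing = 1, completes at 1
  Job 2: processing = 6, completes at 7
  Job 3: processing = 10, completes at 17
  Job 4: processing = 18, completes at 35
Sum of completion times = 60
Average completion time = 60/4 = 15.0

15.0


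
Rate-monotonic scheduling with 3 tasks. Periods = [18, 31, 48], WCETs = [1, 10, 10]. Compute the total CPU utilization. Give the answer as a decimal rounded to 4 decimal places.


Compute individual utilizations (exact fractions):
  Task 1: C/T = 1/18 (approx. 0.0556)
  Task 2: C/T = 10/31 (approx. 0.3226)
  Task 3: C/T = 10/48 = 5/24 (approx. 0.2083)
Total utilization U = 1/18 + 10/31 + 5/24 = 1309/2232
Rounded to 4 decimal places: U = 0.5865
RM (Liu & Layland) bound for 3 tasks = 0.779763; compare with U = 1309/2232 (approx. 0.586470)
U <= bound, so schedulable by RM sufficient condition.

0.5865


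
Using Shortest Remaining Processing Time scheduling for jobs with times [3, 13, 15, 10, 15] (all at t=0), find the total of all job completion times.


Since all jobs arrive at t=0, SRPT equals SPT ordering.
SPT order: [3, 10, 13, 15, 15]
Completion times:
  Job 1: p=3, C=3
  Job 2: p=10, C=13
  Job 3: p=13, C=26
  Job 4: p=15, C=41
  Job 5: p=15, C=56
Total completion time = 3 + 13 + 26 + 41 + 56 = 139

139


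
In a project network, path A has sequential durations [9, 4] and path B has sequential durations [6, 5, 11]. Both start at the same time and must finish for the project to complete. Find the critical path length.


Path A total = 9 + 4 = 13
Path B total = 6 + 5 + 11 = 22
Critical path = longest path = max(13, 22) = 22

22


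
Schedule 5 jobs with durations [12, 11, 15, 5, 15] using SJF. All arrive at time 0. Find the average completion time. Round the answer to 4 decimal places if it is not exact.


SJF order (ascending): [5, 11, 12, 15, 15]
Completion times:
  Job 1: burst=5, C=5
  Job 2: burst=11, C=16
  Job 3: burst=12, C=28
  Job 4: burst=15, C=43
  Job 5: burst=15, C=58
Average completion = 150/5 = 30.0

30.0


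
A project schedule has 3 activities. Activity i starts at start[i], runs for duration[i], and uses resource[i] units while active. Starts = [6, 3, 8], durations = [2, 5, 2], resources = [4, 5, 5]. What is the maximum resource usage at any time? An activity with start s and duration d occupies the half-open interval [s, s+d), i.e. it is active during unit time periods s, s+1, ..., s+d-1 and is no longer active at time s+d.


Each activity i is active on [start_i, start_i + duration_i).
Compute total resource usage per time slot:
  t=0: active resources = [], total = 0
  t=1: active resources = [], total = 0
  t=2: active resources = [], total = 0
  t=3: active resources = [5], total = 5
  t=4: active resources = [5], total = 5
  t=5: active resources = [5], total = 5
  t=6: active resources = [4, 5], total = 9
  t=7: active resources = [4, 5], total = 9
  t=8: active resources = [5], total = 5
  t=9: active resources = [5], total = 5
Peak resource demand = 9

9


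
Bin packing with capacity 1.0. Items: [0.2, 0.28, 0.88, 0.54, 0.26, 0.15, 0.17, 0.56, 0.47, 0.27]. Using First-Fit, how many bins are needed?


Place items sequentially using First-Fit:
  Item 0.2 -> new Bin 1
  Item 0.28 -> Bin 1 (now 0.48)
  Item 0.88 -> new Bin 2
  Item 0.54 -> new Bin 3
  Item 0.26 -> Bin 1 (now 0.74)
  Item 0.15 -> Bin 1 (now 0.89)
  Item 0.17 -> Bin 3 (now 0.71)
  Item 0.56 -> new Bin 4
  Item 0.47 -> new Bin 5
  Item 0.27 -> Bin 3 (now 0.98)
Total bins used = 5

5


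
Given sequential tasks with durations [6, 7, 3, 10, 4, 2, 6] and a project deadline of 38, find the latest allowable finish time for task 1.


LF(activity 1) = deadline - sum of successor durations
Successors: activities 2 through 7 with durations [7, 3, 10, 4, 2, 6]
Sum of successor durations = 32
LF = 38 - 32 = 6

6


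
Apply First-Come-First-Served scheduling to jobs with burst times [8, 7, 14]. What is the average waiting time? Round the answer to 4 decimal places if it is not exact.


FCFS order (as given): [8, 7, 14]
Waiting times:
  Job 1: wait = 0
  Job 2: wait = 8
  Job 3: wait = 15
Sum of waiting times = 23
Average waiting time = 23/3 = 7.6667

7.6667


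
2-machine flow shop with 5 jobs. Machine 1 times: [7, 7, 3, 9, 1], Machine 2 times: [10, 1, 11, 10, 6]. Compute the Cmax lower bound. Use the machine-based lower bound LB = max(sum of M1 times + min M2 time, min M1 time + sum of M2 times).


LB1 = sum(M1 times) + min(M2 times) = 27 + 1 = 28
LB2 = min(M1 times) + sum(M2 times) = 1 + 38 = 39
Lower bound = max(LB1, LB2) = max(28, 39) = 39

39


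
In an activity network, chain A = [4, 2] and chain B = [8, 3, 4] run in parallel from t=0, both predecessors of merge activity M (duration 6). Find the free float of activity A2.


ES(A2) = sum of predecessors on chain A = 4
EF(A2) = ES + duration = 4 + 2 = 6
Successor of A2 is M. ES(M) = max(sum(A), sum(B)) = max(6, 15) = 15
Free float = ES(successor) - EF(current) = 15 - 6 = 9

9


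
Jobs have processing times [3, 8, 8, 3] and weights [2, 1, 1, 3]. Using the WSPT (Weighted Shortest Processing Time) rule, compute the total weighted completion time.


Compute p/w ratios and sort ascending (WSPT): [(3, 3), (3, 2), (8, 1), (8, 1)]
Compute weighted completion times:
  Job (p=3,w=3): C=3, w*C=3*3=9
  Job (p=3,w=2): C=6, w*C=2*6=12
  Job (p=8,w=1): C=14, w*C=1*14=14
  Job (p=8,w=1): C=22, w*C=1*22=22
Total weighted completion time = 57

57


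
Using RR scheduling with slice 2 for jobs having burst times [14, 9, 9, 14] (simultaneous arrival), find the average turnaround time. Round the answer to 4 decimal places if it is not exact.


Time quantum = 2
Execution trace:
  J1 runs 2 units, time = 2
  J2 runs 2 units, time = 4
  J3 runs 2 units, time = 6
  J4 runs 2 units, time = 8
  J1 runs 2 units, time = 10
  J2 runs 2 units, time = 12
  J3 runs 2 units, time = 14
  J4 runs 2 units, time = 16
  J1 runs 2 units, time = 18
  J2 runs 2 units, time = 20
  J3 runs 2 units, time = 22
  J4 runs 2 units, time = 24
  J1 runs 2 units, time = 26
  J2 runs 2 units, time = 28
  J3 runs 2 units, time = 30
  J4 runs 2 units, time = 32
  J1 runs 2 units, time = 34
  J2 runs 1 units, time = 35
  J3 runs 1 units, time = 36
  J4 runs 2 units, time = 38
  J1 runs 2 units, time = 40
  J4 runs 2 units, time = 42
  J1 runs 2 units, time = 44
  J4 runs 2 units, time = 46
Finish times: [44, 35, 36, 46]
Average turnaround = 161/4 = 40.25

40.25


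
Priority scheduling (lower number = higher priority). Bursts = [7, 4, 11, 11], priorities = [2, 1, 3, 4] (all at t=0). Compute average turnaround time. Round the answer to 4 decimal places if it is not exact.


Sort by priority (ascending = highest first):
Order: [(1, 4), (2, 7), (3, 11), (4, 11)]
Completion times:
  Priority 1, burst=4, C=4
  Priority 2, burst=7, C=11
  Priority 3, burst=11, C=22
  Priority 4, burst=11, C=33
Average turnaround = 70/4 = 17.5

17.5


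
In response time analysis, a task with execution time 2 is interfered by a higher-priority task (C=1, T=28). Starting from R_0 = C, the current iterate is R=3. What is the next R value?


R_next = C + ceil(R_prev / T_hp) * C_hp
ceil(3 / 28) = ceil(0.1071) = 1
Interference = 1 * 1 = 1
R_next = 2 + 1 = 3
R_next = R_prev, so the iteration has converged (response time = 3).

3


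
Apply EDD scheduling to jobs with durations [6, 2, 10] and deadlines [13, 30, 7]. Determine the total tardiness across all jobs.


Sort by due date (EDD order): [(10, 7), (6, 13), (2, 30)]
Compute completion times and tardiness:
  Job 1: p=10, d=7, C=10, tardiness=max(0,10-7)=3
  Job 2: p=6, d=13, C=16, tardiness=max(0,16-13)=3
  Job 3: p=2, d=30, C=18, tardiness=max(0,18-30)=0
Total tardiness = 6

6


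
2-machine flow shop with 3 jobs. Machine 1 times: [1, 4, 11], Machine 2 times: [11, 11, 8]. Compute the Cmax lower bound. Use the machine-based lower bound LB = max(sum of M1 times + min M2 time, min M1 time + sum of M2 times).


LB1 = sum(M1 times) + min(M2 times) = 16 + 8 = 24
LB2 = min(M1 times) + sum(M2 times) = 1 + 30 = 31
Lower bound = max(LB1, LB2) = max(24, 31) = 31

31


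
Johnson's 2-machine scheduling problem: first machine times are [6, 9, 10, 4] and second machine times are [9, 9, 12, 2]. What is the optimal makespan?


Apply Johnson's rule:
  Group 1 (a <= b): [(1, 6, 9), (2, 9, 9), (3, 10, 12)]
  Group 2 (a > b): [(4, 4, 2)]
Optimal job order: [1, 2, 3, 4]
Schedule:
  Job 1: M1 done at 6, M2 done at 15
  Job 2: M1 done at 15, M2 done at 24
  Job 3: M1 done at 25, M2 done at 37
  Job 4: M1 done at 29, M2 done at 39
Makespan = 39

39


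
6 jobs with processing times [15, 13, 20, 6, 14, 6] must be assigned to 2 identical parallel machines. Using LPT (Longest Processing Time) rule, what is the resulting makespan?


Sort jobs in decreasing order (LPT): [20, 15, 14, 13, 6, 6]
Assign each job to the least loaded machine:
  Machine 1: jobs [20, 13, 6], load = 39
  Machine 2: jobs [15, 14, 6], load = 35
Makespan = max load = 39

39


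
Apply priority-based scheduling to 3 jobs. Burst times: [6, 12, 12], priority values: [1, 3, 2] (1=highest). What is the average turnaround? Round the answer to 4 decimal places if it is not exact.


Sort by priority (ascending = highest first):
Order: [(1, 6), (2, 12), (3, 12)]
Completion times:
  Priority 1, burst=6, C=6
  Priority 2, burst=12, C=18
  Priority 3, burst=12, C=30
Average turnaround = 54/3 = 18.0

18.0


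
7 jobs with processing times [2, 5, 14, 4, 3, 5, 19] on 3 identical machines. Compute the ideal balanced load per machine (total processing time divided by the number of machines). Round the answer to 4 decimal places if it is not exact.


Total processing time = 2 + 5 + 14 + 4 + 3 + 5 + 19 = 52
Number of machines = 3
Ideal balanced load = 52 / 3 = 17.3333

17.3333


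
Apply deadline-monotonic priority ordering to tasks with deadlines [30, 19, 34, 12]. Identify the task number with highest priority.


Sort tasks by relative deadline (ascending):
  Task 4: deadline = 12
  Task 2: deadline = 19
  Task 1: deadline = 30
  Task 3: deadline = 34
Priority order (highest first): [4, 2, 1, 3]
Highest priority task = 4

4


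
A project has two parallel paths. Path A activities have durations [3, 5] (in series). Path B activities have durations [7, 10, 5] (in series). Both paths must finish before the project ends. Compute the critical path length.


Path A total = 3 + 5 = 8
Path B total = 7 + 10 + 5 = 22
Critical path = longest path = max(8, 22) = 22

22


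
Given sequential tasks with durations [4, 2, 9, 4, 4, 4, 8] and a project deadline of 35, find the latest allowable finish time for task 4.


LF(activity 4) = deadline - sum of successor durations
Successors: activities 5 through 7 with durations [4, 4, 8]
Sum of successor durations = 16
LF = 35 - 16 = 19

19


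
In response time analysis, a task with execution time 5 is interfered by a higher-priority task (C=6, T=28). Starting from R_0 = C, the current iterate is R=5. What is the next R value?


R_next = C + ceil(R_prev / T_hp) * C_hp
ceil(5 / 28) = ceil(0.1786) = 1
Interference = 1 * 6 = 6
R_next = 5 + 6 = 11

11


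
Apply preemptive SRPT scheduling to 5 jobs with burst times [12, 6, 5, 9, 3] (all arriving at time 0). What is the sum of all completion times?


Since all jobs arrive at t=0, SRPT equals SPT ordering.
SPT order: [3, 5, 6, 9, 12]
Completion times:
  Job 1: p=3, C=3
  Job 2: p=5, C=8
  Job 3: p=6, C=14
  Job 4: p=9, C=23
  Job 5: p=12, C=35
Total completion time = 3 + 8 + 14 + 23 + 35 = 83

83


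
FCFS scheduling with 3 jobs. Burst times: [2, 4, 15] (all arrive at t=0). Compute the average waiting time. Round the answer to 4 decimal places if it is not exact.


FCFS order (as given): [2, 4, 15]
Waiting times:
  Job 1: wait = 0
  Job 2: wait = 2
  Job 3: wait = 6
Sum of waiting times = 8
Average waiting time = 8/3 = 2.6667

2.6667


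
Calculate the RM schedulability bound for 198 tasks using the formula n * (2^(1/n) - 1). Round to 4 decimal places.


Compute 2^(1/198) = 1.0035068781
Subtract 1: 1.0035068781 - 1 = 0.0035068781
Multiply by n: 198 * 0.0035068781 = 0.6943618638
Round to 4 dp: 0.6944

0.6944


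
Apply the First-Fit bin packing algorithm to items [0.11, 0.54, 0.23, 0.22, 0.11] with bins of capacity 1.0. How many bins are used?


Place items sequentially using First-Fit:
  Item 0.11 -> new Bin 1
  Item 0.54 -> Bin 1 (now 0.65)
  Item 0.23 -> Bin 1 (now 0.88)
  Item 0.22 -> new Bin 2
  Item 0.11 -> Bin 1 (now 0.99)
Total bins used = 2

2


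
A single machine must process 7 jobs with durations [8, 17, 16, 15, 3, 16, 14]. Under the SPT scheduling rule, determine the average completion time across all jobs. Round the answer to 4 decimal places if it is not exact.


Sort jobs by processing time (SPT order): [3, 8, 14, 15, 16, 16, 17]
Compute completion times sequentially:
  Job 1: processing = 3, completes at 3
  Job 2: processing = 8, completes at 11
  Job 3: processing = 14, completes at 25
  Job 4: processing = 15, completes at 40
  Job 5: processing = 16, completes at 56
  Job 6: processing = 16, completes at 72
  Job 7: processing = 17, completes at 89
Sum of completion times = 296
Average completion time = 296/7 = 42.2857

42.2857


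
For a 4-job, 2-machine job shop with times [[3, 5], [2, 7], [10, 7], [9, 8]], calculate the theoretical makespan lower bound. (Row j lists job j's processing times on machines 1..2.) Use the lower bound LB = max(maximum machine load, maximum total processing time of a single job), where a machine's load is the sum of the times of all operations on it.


Machine loads:
  Machine 1: 3 + 2 + 10 + 9 = 24
  Machine 2: 5 + 7 + 7 + 8 = 27
Max machine load = 27
Job totals:
  Job 1: 8
  Job 2: 9
  Job 3: 17
  Job 4: 17
Max job total = 17
Lower bound = max(27, 17) = 27

27


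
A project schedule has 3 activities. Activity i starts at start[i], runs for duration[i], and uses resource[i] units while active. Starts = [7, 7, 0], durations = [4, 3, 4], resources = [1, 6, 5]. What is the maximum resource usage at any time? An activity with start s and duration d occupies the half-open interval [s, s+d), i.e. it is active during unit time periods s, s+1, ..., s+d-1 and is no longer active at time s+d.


Each activity i is active on [start_i, start_i + duration_i).
Compute total resource usage per time slot:
  t=0: active resources = [5], total = 5
  t=1: active resources = [5], total = 5
  t=2: active resources = [5], total = 5
  t=3: active resources = [5], total = 5
  t=4: active resources = [], total = 0
  t=5: active resources = [], total = 0
  t=6: active resources = [], total = 0
  t=7: active resources = [1, 6], total = 7
  t=8: active resources = [1, 6], total = 7
  t=9: active resources = [1, 6], total = 7
  t=10: active resources = [1], total = 1
Peak resource demand = 7

7


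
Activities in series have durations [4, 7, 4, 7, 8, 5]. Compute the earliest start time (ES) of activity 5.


Activity 5 starts after activities 1 through 4 complete.
Predecessor durations: [4, 7, 4, 7]
ES = 4 + 7 + 4 + 7 = 22

22


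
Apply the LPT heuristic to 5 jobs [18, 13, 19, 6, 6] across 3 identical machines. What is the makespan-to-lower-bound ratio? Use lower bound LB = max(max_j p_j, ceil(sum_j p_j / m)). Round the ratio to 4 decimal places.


LPT order: [19, 18, 13, 6, 6]
Machine loads after assignment: [19, 24, 19]
LPT makespan = 24
Lower bound = max(max_job, ceil(total/3)) = max(19, 21) = 21
Ratio = 24 / 21 = 1.1429

1.1429


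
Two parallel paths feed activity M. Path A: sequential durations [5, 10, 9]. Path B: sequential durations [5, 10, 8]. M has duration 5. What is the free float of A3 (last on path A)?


ES(A3) = sum of predecessors on chain A = 15
EF(A3) = ES + duration = 15 + 9 = 24
Successor of A3 is M. ES(M) = max(sum(A), sum(B)) = max(24, 23) = 24
Free float = ES(successor) - EF(current) = 24 - 24 = 0

0


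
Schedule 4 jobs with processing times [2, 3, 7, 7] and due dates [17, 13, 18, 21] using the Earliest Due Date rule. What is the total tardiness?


Sort by due date (EDD order): [(3, 13), (2, 17), (7, 18), (7, 21)]
Compute completion times and tardiness:
  Job 1: p=3, d=13, C=3, tardiness=max(0,3-13)=0
  Job 2: p=2, d=17, C=5, tardiness=max(0,5-17)=0
  Job 3: p=7, d=18, C=12, tardiness=max(0,12-18)=0
  Job 4: p=7, d=21, C=19, tardiness=max(0,19-21)=0
Total tardiness = 0

0


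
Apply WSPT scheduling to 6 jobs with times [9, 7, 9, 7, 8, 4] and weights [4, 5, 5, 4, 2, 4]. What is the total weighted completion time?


Compute p/w ratios and sort ascending (WSPT): [(4, 4), (7, 5), (7, 4), (9, 5), (9, 4), (8, 2)]
Compute weighted completion times:
  Job (p=4,w=4): C=4, w*C=4*4=16
  Job (p=7,w=5): C=11, w*C=5*11=55
  Job (p=7,w=4): C=18, w*C=4*18=72
  Job (p=9,w=5): C=27, w*C=5*27=135
  Job (p=9,w=4): C=36, w*C=4*36=144
  Job (p=8,w=2): C=44, w*C=2*44=88
Total weighted completion time = 510

510


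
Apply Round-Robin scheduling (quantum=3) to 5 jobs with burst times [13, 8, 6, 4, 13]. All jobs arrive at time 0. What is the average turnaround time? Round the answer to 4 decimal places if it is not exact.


Time quantum = 3
Execution trace:
  J1 runs 3 units, time = 3
  J2 runs 3 units, time = 6
  J3 runs 3 units, time = 9
  J4 runs 3 units, time = 12
  J5 runs 3 units, time = 15
  J1 runs 3 units, time = 18
  J2 runs 3 units, time = 21
  J3 runs 3 units, time = 24
  J4 runs 1 units, time = 25
  J5 runs 3 units, time = 28
  J1 runs 3 units, time = 31
  J2 runs 2 units, time = 33
  J5 runs 3 units, time = 36
  J1 runs 3 units, time = 39
  J5 runs 3 units, time = 42
  J1 runs 1 units, time = 43
  J5 runs 1 units, time = 44
Finish times: [43, 33, 24, 25, 44]
Average turnaround = 169/5 = 33.8

33.8


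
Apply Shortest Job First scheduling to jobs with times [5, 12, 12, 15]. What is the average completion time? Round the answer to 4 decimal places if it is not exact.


SJF order (ascending): [5, 12, 12, 15]
Completion times:
  Job 1: burst=5, C=5
  Job 2: burst=12, C=17
  Job 3: burst=12, C=29
  Job 4: burst=15, C=44
Average completion = 95/4 = 23.75

23.75


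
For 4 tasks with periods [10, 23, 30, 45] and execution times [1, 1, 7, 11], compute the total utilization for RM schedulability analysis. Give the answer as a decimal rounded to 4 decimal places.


Compute individual utilizations (exact fractions):
  Task 1: C/T = 1/10 (approx. 0.1)
  Task 2: C/T = 1/23 (approx. 0.0435)
  Task 3: C/T = 7/30 (approx. 0.2333)
  Task 4: C/T = 11/45 (approx. 0.2444)
Total utilization U = 1/10 + 1/23 + 7/30 + 11/45 = 643/1035
Rounded to 4 decimal places: U = 0.6213
RM (Liu & Layland) bound for 4 tasks = 0.756828; compare with U = 643/1035 (approx. 0.621256)
U <= bound, so schedulable by RM sufficient condition.

0.6213


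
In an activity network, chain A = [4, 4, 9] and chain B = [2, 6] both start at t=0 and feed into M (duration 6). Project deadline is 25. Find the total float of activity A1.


Forward pass: ES(A1) = sum of predecessors on chain A = 0
EF = ES + duration = 0 + 4 = 4
Backward pass: LF(M) = deadline = 25; LS(M) = 25 - 6 = 19
LF(A1) = LS(M) - sum(successors on chain A) = 19 - 13 = 6
LS = LF - duration = 6 - 4 = 2
Total float = LS - ES = 2 - 0 = 2

2


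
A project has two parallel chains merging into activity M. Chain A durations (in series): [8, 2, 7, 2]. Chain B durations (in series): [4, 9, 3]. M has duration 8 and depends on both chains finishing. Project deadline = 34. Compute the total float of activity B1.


Forward pass: ES(B1) = sum of predecessors on chain B = 0
EF = ES + duration = 0 + 4 = 4
Backward pass: LF(M) = deadline = 34; LS(M) = 34 - 8 = 26
LF(B1) = LS(M) - sum(successors on chain B) = 26 - 12 = 14
LS = LF - duration = 14 - 4 = 10
Total float = LS - ES = 10 - 0 = 10

10


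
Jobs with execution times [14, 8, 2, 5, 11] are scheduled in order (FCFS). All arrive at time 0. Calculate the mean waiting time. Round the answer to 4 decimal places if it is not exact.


FCFS order (as given): [14, 8, 2, 5, 11]
Waiting times:
  Job 1: wait = 0
  Job 2: wait = 14
  Job 3: wait = 22
  Job 4: wait = 24
  Job 5: wait = 29
Sum of waiting times = 89
Average waiting time = 89/5 = 17.8

17.8


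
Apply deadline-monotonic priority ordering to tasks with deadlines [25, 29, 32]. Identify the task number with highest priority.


Sort tasks by relative deadline (ascending):
  Task 1: deadline = 25
  Task 2: deadline = 29
  Task 3: deadline = 32
Priority order (highest first): [1, 2, 3]
Highest priority task = 1

1


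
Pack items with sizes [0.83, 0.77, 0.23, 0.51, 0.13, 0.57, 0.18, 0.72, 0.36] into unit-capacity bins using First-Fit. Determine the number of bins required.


Place items sequentially using First-Fit:
  Item 0.83 -> new Bin 1
  Item 0.77 -> new Bin 2
  Item 0.23 -> Bin 2 (now 1.0)
  Item 0.51 -> new Bin 3
  Item 0.13 -> Bin 1 (now 0.96)
  Item 0.57 -> new Bin 4
  Item 0.18 -> Bin 3 (now 0.69)
  Item 0.72 -> new Bin 5
  Item 0.36 -> Bin 4 (now 0.93)
Total bins used = 5

5


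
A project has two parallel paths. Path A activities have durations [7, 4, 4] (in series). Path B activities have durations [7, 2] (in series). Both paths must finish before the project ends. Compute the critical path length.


Path A total = 7 + 4 + 4 = 15
Path B total = 7 + 2 = 9
Critical path = longest path = max(15, 9) = 15

15


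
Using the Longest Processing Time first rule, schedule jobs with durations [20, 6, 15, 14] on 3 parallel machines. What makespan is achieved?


Sort jobs in decreasing order (LPT): [20, 15, 14, 6]
Assign each job to the least loaded machine:
  Machine 1: jobs [20], load = 20
  Machine 2: jobs [15], load = 15
  Machine 3: jobs [14, 6], load = 20
Makespan = max load = 20

20


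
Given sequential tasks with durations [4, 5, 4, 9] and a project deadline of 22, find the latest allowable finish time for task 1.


LF(activity 1) = deadline - sum of successor durations
Successors: activities 2 through 4 with durations [5, 4, 9]
Sum of successor durations = 18
LF = 22 - 18 = 4

4


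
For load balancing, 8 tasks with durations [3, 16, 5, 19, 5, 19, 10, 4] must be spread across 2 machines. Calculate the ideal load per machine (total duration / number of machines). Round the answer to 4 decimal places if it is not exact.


Total processing time = 3 + 16 + 5 + 19 + 5 + 19 + 10 + 4 = 81
Number of machines = 2
Ideal balanced load = 81 / 2 = 40.5

40.5


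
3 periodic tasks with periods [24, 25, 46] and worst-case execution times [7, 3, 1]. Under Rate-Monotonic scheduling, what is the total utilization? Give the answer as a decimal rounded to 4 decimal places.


Compute individual utilizations (exact fractions):
  Task 1: C/T = 7/24 (approx. 0.2917)
  Task 2: C/T = 3/25 (approx. 0.12)
  Task 3: C/T = 1/46 (approx. 0.0217)
Total utilization U = 7/24 + 3/25 + 1/46 = 5981/13800
Rounded to 4 decimal places: U = 0.4334
RM (Liu & Layland) bound for 3 tasks = 0.779763; compare with U = 5981/13800 (approx. 0.433406)
U <= bound, so schedulable by RM sufficient condition.

0.4334


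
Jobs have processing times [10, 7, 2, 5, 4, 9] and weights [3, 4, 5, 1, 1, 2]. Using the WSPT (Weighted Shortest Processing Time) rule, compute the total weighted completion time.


Compute p/w ratios and sort ascending (WSPT): [(2, 5), (7, 4), (10, 3), (4, 1), (9, 2), (5, 1)]
Compute weighted completion times:
  Job (p=2,w=5): C=2, w*C=5*2=10
  Job (p=7,w=4): C=9, w*C=4*9=36
  Job (p=10,w=3): C=19, w*C=3*19=57
  Job (p=4,w=1): C=23, w*C=1*23=23
  Job (p=9,w=2): C=32, w*C=2*32=64
  Job (p=5,w=1): C=37, w*C=1*37=37
Total weighted completion time = 227

227


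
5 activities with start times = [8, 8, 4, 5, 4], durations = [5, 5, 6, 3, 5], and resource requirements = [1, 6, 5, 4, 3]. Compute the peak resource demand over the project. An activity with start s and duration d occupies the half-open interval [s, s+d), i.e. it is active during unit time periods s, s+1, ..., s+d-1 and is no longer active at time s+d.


Each activity i is active on [start_i, start_i + duration_i).
Compute total resource usage per time slot:
  t=0: active resources = [], total = 0
  t=1: active resources = [], total = 0
  t=2: active resources = [], total = 0
  t=3: active resources = [], total = 0
  t=4: active resources = [5, 3], total = 8
  t=5: active resources = [5, 4, 3], total = 12
  t=6: active resources = [5, 4, 3], total = 12
  t=7: active resources = [5, 4, 3], total = 12
  t=8: active resources = [1, 6, 5, 3], total = 15
  t=9: active resources = [1, 6, 5], total = 12
  t=10: active resources = [1, 6], total = 7
  t=11: active resources = [1, 6], total = 7
  t=12: active resources = [1, 6], total = 7
Peak resource demand = 15

15


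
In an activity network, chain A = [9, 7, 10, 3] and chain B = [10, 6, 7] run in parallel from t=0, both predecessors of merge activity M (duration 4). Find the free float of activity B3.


ES(B3) = sum of predecessors on chain B = 16
EF(B3) = ES + duration = 16 + 7 = 23
Successor of B3 is M. ES(M) = max(sum(A), sum(B)) = max(29, 23) = 29
Free float = ES(successor) - EF(current) = 29 - 23 = 6

6


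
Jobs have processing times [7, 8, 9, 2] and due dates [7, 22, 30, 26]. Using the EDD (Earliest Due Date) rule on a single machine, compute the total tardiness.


Sort by due date (EDD order): [(7, 7), (8, 22), (2, 26), (9, 30)]
Compute completion times and tardiness:
  Job 1: p=7, d=7, C=7, tardiness=max(0,7-7)=0
  Job 2: p=8, d=22, C=15, tardiness=max(0,15-22)=0
  Job 3: p=2, d=26, C=17, tardiness=max(0,17-26)=0
  Job 4: p=9, d=30, C=26, tardiness=max(0,26-30)=0
Total tardiness = 0

0


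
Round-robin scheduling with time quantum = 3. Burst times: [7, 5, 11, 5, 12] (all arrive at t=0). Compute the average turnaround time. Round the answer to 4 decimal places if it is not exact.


Time quantum = 3
Execution trace:
  J1 runs 3 units, time = 3
  J2 runs 3 units, time = 6
  J3 runs 3 units, time = 9
  J4 runs 3 units, time = 12
  J5 runs 3 units, time = 15
  J1 runs 3 units, time = 18
  J2 runs 2 units, time = 20
  J3 runs 3 units, time = 23
  J4 runs 2 units, time = 25
  J5 runs 3 units, time = 28
  J1 runs 1 units, time = 29
  J3 runs 3 units, time = 32
  J5 runs 3 units, time = 35
  J3 runs 2 units, time = 37
  J5 runs 3 units, time = 40
Finish times: [29, 20, 37, 25, 40]
Average turnaround = 151/5 = 30.2

30.2


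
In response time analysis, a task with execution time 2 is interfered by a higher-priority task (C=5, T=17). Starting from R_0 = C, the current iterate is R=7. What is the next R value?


R_next = C + ceil(R_prev / T_hp) * C_hp
ceil(7 / 17) = ceil(0.4118) = 1
Interference = 1 * 5 = 5
R_next = 2 + 5 = 7
R_next = R_prev, so the iteration has converged (response time = 7).

7


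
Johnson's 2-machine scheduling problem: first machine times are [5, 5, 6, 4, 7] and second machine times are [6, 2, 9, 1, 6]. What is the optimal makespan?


Apply Johnson's rule:
  Group 1 (a <= b): [(1, 5, 6), (3, 6, 9)]
  Group 2 (a > b): [(5, 7, 6), (2, 5, 2), (4, 4, 1)]
Optimal job order: [1, 3, 5, 2, 4]
Schedule:
  Job 1: M1 done at 5, M2 done at 11
  Job 3: M1 done at 11, M2 done at 20
  Job 5: M1 done at 18, M2 done at 26
  Job 2: M1 done at 23, M2 done at 28
  Job 4: M1 done at 27, M2 done at 29
Makespan = 29

29


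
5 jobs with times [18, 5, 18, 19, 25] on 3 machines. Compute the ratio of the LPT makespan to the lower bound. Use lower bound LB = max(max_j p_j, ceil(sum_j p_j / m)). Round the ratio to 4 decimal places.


LPT order: [25, 19, 18, 18, 5]
Machine loads after assignment: [25, 24, 36]
LPT makespan = 36
Lower bound = max(max_job, ceil(total/3)) = max(25, 29) = 29
Ratio = 36 / 29 = 1.2414

1.2414


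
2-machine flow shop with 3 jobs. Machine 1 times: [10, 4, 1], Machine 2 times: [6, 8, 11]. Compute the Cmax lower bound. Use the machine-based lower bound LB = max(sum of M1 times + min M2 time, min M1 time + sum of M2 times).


LB1 = sum(M1 times) + min(M2 times) = 15 + 6 = 21
LB2 = min(M1 times) + sum(M2 times) = 1 + 25 = 26
Lower bound = max(LB1, LB2) = max(21, 26) = 26

26


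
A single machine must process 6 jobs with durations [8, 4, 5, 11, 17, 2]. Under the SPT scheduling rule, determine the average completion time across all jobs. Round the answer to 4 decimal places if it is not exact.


Sort jobs by processing time (SPT order): [2, 4, 5, 8, 11, 17]
Compute completion times sequentially:
  Job 1: processing = 2, completes at 2
  Job 2: processing = 4, completes at 6
  Job 3: processing = 5, completes at 11
  Job 4: processing = 8, completes at 19
  Job 5: processing = 11, completes at 30
  Job 6: processing = 17, completes at 47
Sum of completion times = 115
Average completion time = 115/6 = 19.1667

19.1667


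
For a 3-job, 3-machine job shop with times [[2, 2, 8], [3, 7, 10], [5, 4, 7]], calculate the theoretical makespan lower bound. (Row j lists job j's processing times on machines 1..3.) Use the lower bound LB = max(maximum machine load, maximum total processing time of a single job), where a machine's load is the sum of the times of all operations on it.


Machine loads:
  Machine 1: 2 + 3 + 5 = 10
  Machine 2: 2 + 7 + 4 = 13
  Machine 3: 8 + 10 + 7 = 25
Max machine load = 25
Job totals:
  Job 1: 12
  Job 2: 20
  Job 3: 16
Max job total = 20
Lower bound = max(25, 20) = 25

25


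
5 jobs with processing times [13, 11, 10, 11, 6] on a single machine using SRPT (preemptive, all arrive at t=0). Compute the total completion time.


Since all jobs arrive at t=0, SRPT equals SPT ordering.
SPT order: [6, 10, 11, 11, 13]
Completion times:
  Job 1: p=6, C=6
  Job 2: p=10, C=16
  Job 3: p=11, C=27
  Job 4: p=11, C=38
  Job 5: p=13, C=51
Total completion time = 6 + 16 + 27 + 38 + 51 = 138

138


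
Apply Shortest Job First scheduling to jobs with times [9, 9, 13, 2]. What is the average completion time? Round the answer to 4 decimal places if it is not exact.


SJF order (ascending): [2, 9, 9, 13]
Completion times:
  Job 1: burst=2, C=2
  Job 2: burst=9, C=11
  Job 3: burst=9, C=20
  Job 4: burst=13, C=33
Average completion = 66/4 = 16.5

16.5


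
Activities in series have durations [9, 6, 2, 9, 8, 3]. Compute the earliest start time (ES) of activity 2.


Activity 2 starts after activities 1 through 1 complete.
Predecessor durations: [9]
ES = 9 = 9

9


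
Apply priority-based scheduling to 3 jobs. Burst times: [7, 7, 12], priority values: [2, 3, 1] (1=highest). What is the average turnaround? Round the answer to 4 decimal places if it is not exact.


Sort by priority (ascending = highest first):
Order: [(1, 12), (2, 7), (3, 7)]
Completion times:
  Priority 1, burst=12, C=12
  Priority 2, burst=7, C=19
  Priority 3, burst=7, C=26
Average turnaround = 57/3 = 19.0

19.0


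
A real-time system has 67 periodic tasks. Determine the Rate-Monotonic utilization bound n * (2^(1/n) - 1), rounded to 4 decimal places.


Compute 2^(1/67) = 1.0103991798
Subtract 1: 1.0103991798 - 1 = 0.0103991798
Multiply by n: 67 * 0.0103991798 = 0.6967450466
Round to 4 dp: 0.6967

0.6967


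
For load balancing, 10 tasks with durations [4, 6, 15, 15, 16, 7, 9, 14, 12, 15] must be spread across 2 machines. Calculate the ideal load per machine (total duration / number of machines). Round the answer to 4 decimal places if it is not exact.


Total processing time = 4 + 6 + 15 + 15 + 16 + 7 + 9 + 14 + 12 + 15 = 113
Number of machines = 2
Ideal balanced load = 113 / 2 = 56.5

56.5


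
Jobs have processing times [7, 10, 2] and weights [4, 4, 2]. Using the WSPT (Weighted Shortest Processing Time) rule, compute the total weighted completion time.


Compute p/w ratios and sort ascending (WSPT): [(2, 2), (7, 4), (10, 4)]
Compute weighted completion times:
  Job (p=2,w=2): C=2, w*C=2*2=4
  Job (p=7,w=4): C=9, w*C=4*9=36
  Job (p=10,w=4): C=19, w*C=4*19=76
Total weighted completion time = 116

116


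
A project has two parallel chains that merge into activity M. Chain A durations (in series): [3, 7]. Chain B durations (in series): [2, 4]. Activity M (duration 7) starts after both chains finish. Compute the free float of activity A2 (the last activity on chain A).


ES(A2) = sum of predecessors on chain A = 3
EF(A2) = ES + duration = 3 + 7 = 10
Successor of A2 is M. ES(M) = max(sum(A), sum(B)) = max(10, 6) = 10
Free float = ES(successor) - EF(current) = 10 - 10 = 0

0


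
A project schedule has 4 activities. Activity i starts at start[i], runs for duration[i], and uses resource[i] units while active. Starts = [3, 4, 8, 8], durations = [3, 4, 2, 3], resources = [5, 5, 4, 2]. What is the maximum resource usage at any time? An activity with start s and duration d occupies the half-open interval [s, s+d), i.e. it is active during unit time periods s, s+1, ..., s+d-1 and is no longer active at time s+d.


Each activity i is active on [start_i, start_i + duration_i).
Compute total resource usage per time slot:
  t=0: active resources = [], total = 0
  t=1: active resources = [], total = 0
  t=2: active resources = [], total = 0
  t=3: active resources = [5], total = 5
  t=4: active resources = [5, 5], total = 10
  t=5: active resources = [5, 5], total = 10
  t=6: active resources = [5], total = 5
  t=7: active resources = [5], total = 5
  t=8: active resources = [4, 2], total = 6
  t=9: active resources = [4, 2], total = 6
  t=10: active resources = [2], total = 2
Peak resource demand = 10

10


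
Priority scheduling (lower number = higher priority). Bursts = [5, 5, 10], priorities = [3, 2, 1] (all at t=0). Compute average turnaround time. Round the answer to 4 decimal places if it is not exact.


Sort by priority (ascending = highest first):
Order: [(1, 10), (2, 5), (3, 5)]
Completion times:
  Priority 1, burst=10, C=10
  Priority 2, burst=5, C=15
  Priority 3, burst=5, C=20
Average turnaround = 45/3 = 15.0

15.0


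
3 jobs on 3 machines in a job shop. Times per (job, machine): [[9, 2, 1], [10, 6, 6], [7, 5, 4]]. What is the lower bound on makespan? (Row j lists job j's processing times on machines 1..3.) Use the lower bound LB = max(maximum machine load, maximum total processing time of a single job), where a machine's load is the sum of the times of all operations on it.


Machine loads:
  Machine 1: 9 + 10 + 7 = 26
  Machine 2: 2 + 6 + 5 = 13
  Machine 3: 1 + 6 + 4 = 11
Max machine load = 26
Job totals:
  Job 1: 12
  Job 2: 22
  Job 3: 16
Max job total = 22
Lower bound = max(26, 22) = 26

26


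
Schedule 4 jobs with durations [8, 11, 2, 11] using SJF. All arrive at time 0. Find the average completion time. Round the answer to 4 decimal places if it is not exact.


SJF order (ascending): [2, 8, 11, 11]
Completion times:
  Job 1: burst=2, C=2
  Job 2: burst=8, C=10
  Job 3: burst=11, C=21
  Job 4: burst=11, C=32
Average completion = 65/4 = 16.25

16.25


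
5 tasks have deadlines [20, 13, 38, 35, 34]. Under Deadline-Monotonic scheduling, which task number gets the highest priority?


Sort tasks by relative deadline (ascending):
  Task 2: deadline = 13
  Task 1: deadline = 20
  Task 5: deadline = 34
  Task 4: deadline = 35
  Task 3: deadline = 38
Priority order (highest first): [2, 1, 5, 4, 3]
Highest priority task = 2

2


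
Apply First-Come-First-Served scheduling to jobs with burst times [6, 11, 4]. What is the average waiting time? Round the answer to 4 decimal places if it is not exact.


FCFS order (as given): [6, 11, 4]
Waiting times:
  Job 1: wait = 0
  Job 2: wait = 6
  Job 3: wait = 17
Sum of waiting times = 23
Average waiting time = 23/3 = 7.6667

7.6667
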